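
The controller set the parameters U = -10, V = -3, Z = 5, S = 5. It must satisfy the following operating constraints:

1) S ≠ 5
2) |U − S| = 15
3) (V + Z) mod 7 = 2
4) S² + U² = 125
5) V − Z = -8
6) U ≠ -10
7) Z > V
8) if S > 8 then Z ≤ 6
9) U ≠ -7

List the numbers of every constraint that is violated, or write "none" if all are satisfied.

1) S = 5, but 5 is required to differ  false
2) |-10 − 5| = 15  true
3) V + Z = 2; 2 mod 7 = 2  true
4) S² + U² = 5² + (-10)² = 25 + 100 = 125  true
5) V − Z = -3 − 5 = -8  true
6) U = -10, but -10 is required to differ  false
7) Z = 5, V = -3; 5 > -3  true
8) S = 5, not > 8; antecedent false, conditional vacuously true  true
9) U = -10, and -10 ≠ -7  true

Violated: 1 and 6.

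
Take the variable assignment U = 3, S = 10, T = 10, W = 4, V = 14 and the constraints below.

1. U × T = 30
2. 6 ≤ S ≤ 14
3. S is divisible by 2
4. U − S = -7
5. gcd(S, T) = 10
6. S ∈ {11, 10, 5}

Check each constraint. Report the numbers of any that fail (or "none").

The assignment satisfies every constraint.

1. U × T = 3 × 10 = 30 — OK.
2. S = 10 lies in [6, 14] — OK.
3. 10 / 2 = 5, so 2 divides 10 — OK.
4. U − S = 3 − 10 = -7 — OK.
5. gcd(10, 10) = 10 — OK.
6. S = 10 is in {11, 10, 5} — OK.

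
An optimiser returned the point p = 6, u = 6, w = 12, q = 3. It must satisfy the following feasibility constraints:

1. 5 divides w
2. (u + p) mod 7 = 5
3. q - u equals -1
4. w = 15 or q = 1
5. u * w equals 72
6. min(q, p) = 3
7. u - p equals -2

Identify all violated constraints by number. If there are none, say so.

1. 12 = 5*2 + 2, so 5 does not divide 12 — does not hold.
2. u + p = 12; 12 mod 7 = 5 — holds.
3. q - u = 3 - 6 = -3, not -1 — does not hold.
4. w = 12 ≠ 15 and q = 3 ≠ 1; both disjuncts false — does not hold.
5. u * w = 6 * 12 = 72 — holds.
6. min(3, 6) = 3 — holds.
7. u - p = 6 - 6 = 0, not -2 — does not hold.

Constraints 1, 3, 4, and 7 do not hold.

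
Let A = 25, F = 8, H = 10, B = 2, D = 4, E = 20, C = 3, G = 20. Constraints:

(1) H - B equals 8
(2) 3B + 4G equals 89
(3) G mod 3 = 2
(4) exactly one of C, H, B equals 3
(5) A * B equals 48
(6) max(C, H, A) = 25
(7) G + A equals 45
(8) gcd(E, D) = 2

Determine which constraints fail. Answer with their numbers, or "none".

(1) H - B = 10 - 2 = 8 — holds.
(2) 3B + 4G = 3(2) + 4(20) = 86, not 89 — fails.
(3) 20 mod 3 = 2 — holds.
(4) C=3, H=10, B=2; 1 of them equals 3 — holds.
(5) A * B = 25 * 2 = 50, not 48 — fails.
(6) max(3, 10, 25) = 25 — holds.
(7) G + A = 20 + 25 = 45 — holds.
(8) gcd(20, 4) = 4, not 2 — fails.

The assignment fails constraints 2, 5, and 8.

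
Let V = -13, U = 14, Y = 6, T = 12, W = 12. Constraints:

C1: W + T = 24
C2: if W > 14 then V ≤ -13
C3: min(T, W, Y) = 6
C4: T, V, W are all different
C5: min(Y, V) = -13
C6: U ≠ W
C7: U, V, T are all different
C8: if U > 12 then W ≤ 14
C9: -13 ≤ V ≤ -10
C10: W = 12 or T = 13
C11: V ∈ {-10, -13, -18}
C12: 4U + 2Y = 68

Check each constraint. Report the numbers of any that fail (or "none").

C1: W + T = 12 + 12 = 24 — holds.
C2: W = 12, not > 14; antecedent false, conditional vacuously true — holds.
C3: min(12, 12, 6) = 6 — holds.
C4: T = W = 12, not all different — does not hold.
C5: min(6, -13) = -13 — holds.
C6: U = 14, W = 12; distinct — holds.
C7: values 14, -13, 12 are pairwise distinct — holds.
C8: U = 14 > 12, so we need W ≤ 14; W = 12 ≤ 14 — holds.
C9: V = -13 lies in [-13, -10] — holds.
C10: W = 12 = 12 (first disjunct) — holds.
C11: V = -13 is in {-10, -13, -18} — holds.
C12: 4U + 2Y = 4(14) + 2(6) = 68 — holds.

The assignment fails constraint 4.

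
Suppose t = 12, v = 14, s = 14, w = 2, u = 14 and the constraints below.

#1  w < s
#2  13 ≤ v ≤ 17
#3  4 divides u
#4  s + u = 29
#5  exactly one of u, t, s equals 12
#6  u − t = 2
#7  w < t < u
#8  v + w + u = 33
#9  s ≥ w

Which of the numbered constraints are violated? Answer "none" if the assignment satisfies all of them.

#1 w = 2, s = 14; 2 < 14  yes
#2 v = 14 lies in [13, 17]  yes
#3 14 = 4×3 + 2, so 4 does not divide 14  no
#4 s + u = 14 + 14 = 28, not 29  no
#5 u=14, t=12, s=14; 1 of them equals 12  yes
#6 u − t = 14 − 12 = 2  yes
#7 values 2 < 12 < 14  yes
#8 v + w + u = 14 + 2 + 14 = 30, not 33  no
#9 s = 14, w = 2; 14 ≥ 2  yes

No — constraints 3, 4, and 8 are not satisfied.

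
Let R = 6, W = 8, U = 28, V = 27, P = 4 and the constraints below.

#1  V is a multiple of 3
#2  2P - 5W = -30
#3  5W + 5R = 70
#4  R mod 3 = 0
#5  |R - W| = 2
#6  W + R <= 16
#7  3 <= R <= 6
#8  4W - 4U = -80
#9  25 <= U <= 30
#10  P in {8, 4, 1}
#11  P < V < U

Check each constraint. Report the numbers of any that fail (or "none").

#1 27 / 3 = 9, so 3 divides 27 — satisfied.
#2 2P - 5W = 2(4) - 5(8) = -32, not -30 — violated.
#3 5W + 5R = 5(8) + 5(6) = 70 — satisfied.
#4 6 mod 3 = 0 — satisfied.
#5 |6 - 8| = 2 — satisfied.
#6 W + R = 8 + 6 = 14; 14 ≤ 16 — satisfied.
#7 R = 6 lies in [3, 6] — satisfied.
#8 4W - 4U = 4(8) - 4(28) = -80 — satisfied.
#9 U = 28 lies in [25, 30] — satisfied.
#10 P = 4 is in {8, 4, 1} — satisfied.
#11 values 4 < 27 < 28 — satisfied.

Constraint 2 does not hold.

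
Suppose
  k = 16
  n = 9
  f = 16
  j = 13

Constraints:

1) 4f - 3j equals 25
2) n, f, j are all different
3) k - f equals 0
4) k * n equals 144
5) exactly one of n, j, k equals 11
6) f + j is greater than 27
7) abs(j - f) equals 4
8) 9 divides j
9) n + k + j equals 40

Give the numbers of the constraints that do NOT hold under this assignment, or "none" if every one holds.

Violated: 5, 7, 8, and 9.

1) 4f - 3j = 4(16) - 3(13) = 25  OK
2) values 9, 16, 13 are pairwise distinct  OK
3) k - f = 16 - 16 = 0  OK
4) k * n = 16 * 9 = 144  OK
5) n=9, j=13, k=16; 0 of them equal 11, not exactly one  FAIL
6) f + j = 16 + 13 = 29; 29 > 27  OK
7) abs(13 - 16) = 3, not 4  FAIL
8) 13 = 9*1 + 4, so 9 does not divide 13  FAIL
9) n + k + j = 9 + 16 + 13 = 38, not 40  FAIL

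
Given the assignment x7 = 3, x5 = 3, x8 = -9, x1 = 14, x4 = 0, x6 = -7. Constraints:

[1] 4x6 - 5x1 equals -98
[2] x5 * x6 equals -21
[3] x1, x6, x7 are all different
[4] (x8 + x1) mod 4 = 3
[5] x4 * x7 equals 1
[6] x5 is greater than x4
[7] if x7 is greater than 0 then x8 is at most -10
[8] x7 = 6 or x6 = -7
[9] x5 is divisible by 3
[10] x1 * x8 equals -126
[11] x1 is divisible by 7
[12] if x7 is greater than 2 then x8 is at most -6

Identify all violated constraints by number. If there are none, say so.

[1] 4x6 - 5x1 = 4(-7) - 5(14) = -98  ✓
[2] x5 * x6 = 3 * (-7) = -21  ✓
[3] values 14, -7, 3 are pairwise distinct  ✓
[4] x8 + x1 = 5; 5 mod 4 = 1, not 3  ✗
[5] x4 * x7 = 0 * 3 = 0, not 1  ✗
[6] x5 = 3, x4 = 0; 3 > 0  ✓
[7] x7 = 3 > 0, so we need x8 ≤ -10; but x8 = -9 > -10  ✗
[8] x7 = 3 ≠ 6, but x6 = -7 = -7 (second disjunct)  ✓
[9] 3 / 3 = 1, so 3 divides 3  ✓
[10] x1 * x8 = 14 * (-9) = -126  ✓
[11] 14 / 7 = 2, so 7 divides 14  ✓
[12] x7 = 3 > 2, so we need x8 ≤ -6; x8 = -9 ≤ -6  ✓

The assignment fails constraints 4, 5, 7.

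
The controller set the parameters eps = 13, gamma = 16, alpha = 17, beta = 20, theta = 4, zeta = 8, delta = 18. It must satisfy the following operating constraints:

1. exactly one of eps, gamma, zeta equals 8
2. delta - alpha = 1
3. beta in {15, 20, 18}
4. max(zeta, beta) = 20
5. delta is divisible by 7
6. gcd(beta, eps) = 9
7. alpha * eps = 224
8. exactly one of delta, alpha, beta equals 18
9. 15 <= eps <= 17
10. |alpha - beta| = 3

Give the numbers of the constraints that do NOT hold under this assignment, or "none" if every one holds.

1. eps=13, gamma=16, zeta=8; 1 of them equals 8 — satisfied.
2. delta - alpha = 18 - 17 = 1 — satisfied.
3. beta = 20 is in {15, 20, 18} — satisfied.
4. max(8, 20) = 20 — satisfied.
5. 18 = 7*2 + 4, so 7 does not divide 18 — violated.
6. gcd(20, 13) = 1, not 9 — violated.
7. alpha * eps = 17 * 13 = 221, not 224 — violated.
8. delta=18, alpha=17, beta=20; 1 of them equals 18 — satisfied.
9. eps = 13 is outside [15, 17] — violated.
10. |17 - 20| = 3 — satisfied.

No — constraints 5, 6, 7, and 9 are not satisfied.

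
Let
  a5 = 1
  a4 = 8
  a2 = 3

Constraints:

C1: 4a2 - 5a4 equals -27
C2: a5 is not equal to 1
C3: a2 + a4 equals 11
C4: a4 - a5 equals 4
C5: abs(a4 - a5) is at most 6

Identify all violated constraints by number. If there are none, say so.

The assignment fails constraints 1, 2, 4, and 5.

C1: 4a2 - 5a4 = 4(3) - 5(8) = -28, not -27 — does not hold.
C2: a5 = 1, but 1 is required to differ — does not hold.
C3: a2 + a4 = 3 + 8 = 11 — holds.
C4: a4 - a5 = 8 - 1 = 7, not 4 — does not hold.
C5: abs(8 - 1) = 7; 7 > 6, exceeds bound 6 — does not hold.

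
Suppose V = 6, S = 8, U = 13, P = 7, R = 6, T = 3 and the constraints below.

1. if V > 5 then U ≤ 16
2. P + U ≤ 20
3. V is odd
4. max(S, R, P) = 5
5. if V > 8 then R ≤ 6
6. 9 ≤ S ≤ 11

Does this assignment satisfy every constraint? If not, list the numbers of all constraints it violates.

1. V = 6 > 5, so we need U ≤ 16; U = 13 ≤ 16 — satisfied.
2. P + U = 7 + 13 = 20; 20 ≤ 20 — satisfied.
3. V = 6 is even — violated.
4. max(8, 6, 7) = 8, not 5 — violated.
5. V = 6, not > 8; antecedent false, conditional vacuously true — satisfied.
6. S = 8 is outside [9, 11] — violated.

The assignment fails constraints 3, 4, and 6.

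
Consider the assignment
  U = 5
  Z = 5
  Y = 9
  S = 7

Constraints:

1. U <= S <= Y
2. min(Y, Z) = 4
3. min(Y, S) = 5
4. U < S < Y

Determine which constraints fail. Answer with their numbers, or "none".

1. values 5 <= 7 <= 9 — holds.
2. min(9, 5) = 5, not 4 — fails.
3. min(9, 7) = 7, not 5 — fails.
4. values 5 < 7 < 9 — holds.

Violated: 2, 3.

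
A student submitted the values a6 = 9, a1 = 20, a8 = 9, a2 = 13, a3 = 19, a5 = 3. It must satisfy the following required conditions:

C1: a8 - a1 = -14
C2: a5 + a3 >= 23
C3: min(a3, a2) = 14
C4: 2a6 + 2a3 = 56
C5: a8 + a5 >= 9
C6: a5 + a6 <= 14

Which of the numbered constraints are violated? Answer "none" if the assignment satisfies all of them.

C1: a8 - a1 = 9 - 20 = -11, not -14  fails
C2: a5 + a3 = 3 + 19 = 22; 22 < 23, bound 23 not met  fails
C3: min(19, 13) = 13, not 14  fails
C4: 2a6 + 2a3 = 2(9) + 2(19) = 56  holds
C5: a8 + a5 = 9 + 3 = 12; 12 ≥ 9  holds
C6: a5 + a6 = 3 + 9 = 12; 12 ≤ 14  holds

The assignment fails constraints 1, 2, and 3.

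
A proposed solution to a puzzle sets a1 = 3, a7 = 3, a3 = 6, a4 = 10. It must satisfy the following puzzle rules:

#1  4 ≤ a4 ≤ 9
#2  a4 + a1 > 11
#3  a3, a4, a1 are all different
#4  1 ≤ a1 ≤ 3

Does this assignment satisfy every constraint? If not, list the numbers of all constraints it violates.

Violated: 1.

#1 a4 = 10 is outside [4, 9] — violated.
#2 a4 + a1 = 10 + 3 = 13; 13 > 11 — satisfied.
#3 values 6, 10, 3 are pairwise distinct — satisfied.
#4 a1 = 3 lies in [1, 3] — satisfied.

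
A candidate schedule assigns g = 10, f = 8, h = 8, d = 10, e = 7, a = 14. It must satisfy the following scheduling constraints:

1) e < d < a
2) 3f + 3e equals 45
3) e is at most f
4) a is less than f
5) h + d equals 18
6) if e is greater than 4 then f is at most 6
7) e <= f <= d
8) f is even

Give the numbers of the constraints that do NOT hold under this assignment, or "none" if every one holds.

Constraints 4, 6 are violated.

1) values 7 < 10 < 14  ✔
2) 3f + 3e = 3(8) + 3(7) = 45  ✔
3) e = 7, f = 8; 7 ≤ 8  ✔
4) a = 14, f = 8; 14 ≥ 8 (want <)  ✘
5) h + d = 8 + 10 = 18  ✔
6) e = 7 > 4, so we need f ≤ 6; but f = 8 > 6  ✘
7) values 7 <= 8 <= 10  ✔
8) f = 8 is even  ✔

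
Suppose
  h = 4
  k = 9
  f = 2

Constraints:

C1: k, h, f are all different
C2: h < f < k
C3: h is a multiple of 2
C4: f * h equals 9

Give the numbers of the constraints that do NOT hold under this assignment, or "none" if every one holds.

Constraints 2, 4 do not hold.

C1: values 9, 4, 2 are pairwise distinct — OK.
C2: values 4, 2, 9; h = 4 is not < f = 2 — violated.
C3: 4 / 2 = 2, so 2 divides 4 — OK.
C4: f * h = 2 * 4 = 8, not 9 — violated.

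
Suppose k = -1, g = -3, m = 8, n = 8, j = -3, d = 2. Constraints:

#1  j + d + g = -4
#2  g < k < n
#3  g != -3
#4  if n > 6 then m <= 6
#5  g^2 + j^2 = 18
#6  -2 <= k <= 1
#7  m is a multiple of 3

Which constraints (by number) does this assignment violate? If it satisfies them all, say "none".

No — constraints 3, 4, and 7 are not satisfied.

#1 j + d + g = -3 + 2 + (-3) = -4  ✔
#2 values -3 < -1 < 8  ✔
#3 g = -3, but -3 is required to differ  ✘
#4 n = 8 > 6, so we need m ≤ 6; but m = 8 > 6  ✘
#5 g^2 + j^2 = (-3)^2 + (-3)^2 = 9 + 9 = 18  ✔
#6 k = -1 lies in [-2, 1]  ✔
#7 8 = 3*2 + 2, so 3 does not divide 8  ✘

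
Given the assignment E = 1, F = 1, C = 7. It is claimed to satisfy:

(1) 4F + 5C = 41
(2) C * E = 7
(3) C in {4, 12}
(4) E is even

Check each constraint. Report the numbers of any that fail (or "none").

(1) 4F + 5C = 4(1) + 5(7) = 39, not 41 — violated.
(2) C * E = 7 * 1 = 7 — OK.
(3) C = 7 is not in {4, 12} — violated.
(4) E = 1 is odd — violated.

No — constraints 1, 3, 4 are not satisfied.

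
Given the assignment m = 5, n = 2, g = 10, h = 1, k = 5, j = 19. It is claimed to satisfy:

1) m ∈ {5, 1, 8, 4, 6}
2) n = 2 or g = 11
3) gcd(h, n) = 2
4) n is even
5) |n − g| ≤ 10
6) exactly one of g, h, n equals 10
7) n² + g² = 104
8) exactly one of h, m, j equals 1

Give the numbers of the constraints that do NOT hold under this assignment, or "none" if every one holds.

1) m = 5 is in {5, 1, 8, 4, 6} — holds.
2) n = 2 = 2 (first disjunct) — holds.
3) gcd(1, 2) = 1, not 2 — fails.
4) n = 2 is even — holds.
5) |2 − 10| = 8; 8 ≤ 10 — holds.
6) g=10, h=1, n=2; 1 of them equals 10 — holds.
7) n² + g² = 2² + 10² = 4 + 100 = 104 — holds.
8) h=1, m=5, j=19; 1 of them equals 1 — holds.

No — constraint 3 is not satisfied.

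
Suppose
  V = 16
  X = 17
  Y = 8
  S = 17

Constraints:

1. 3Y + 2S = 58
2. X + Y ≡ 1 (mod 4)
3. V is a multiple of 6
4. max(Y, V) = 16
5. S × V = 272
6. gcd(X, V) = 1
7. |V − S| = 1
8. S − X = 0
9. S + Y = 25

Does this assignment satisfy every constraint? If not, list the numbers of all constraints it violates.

1. 3Y + 2S = 3(8) + 2(17) = 58 — holds.
2. X + Y = 25; 25 mod 4 = 1 — holds.
3. 16 = 6×2 + 4, so 6 does not divide 16 — fails.
4. max(8, 16) = 16 — holds.
5. S × V = 17 × 16 = 272 — holds.
6. gcd(17, 16) = 1 — holds.
7. |16 − 17| = 1 — holds.
8. S − X = 17 − 17 = 0 — holds.
9. S + Y = 17 + 8 = 25 — holds.

No — constraint 3 is not satisfied.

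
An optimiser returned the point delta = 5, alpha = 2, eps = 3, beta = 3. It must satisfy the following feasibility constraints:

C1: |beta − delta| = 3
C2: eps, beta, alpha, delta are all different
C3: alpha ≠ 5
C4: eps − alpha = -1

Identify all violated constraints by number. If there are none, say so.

C1: |3 − 5| = 2, not 3  ✘
C2: eps = beta = 3, not all different  ✘
C3: alpha = 2, and 2 ≠ 5  ✔
C4: eps − alpha = 3 − 2 = 1, not -1  ✘

The assignment fails constraints 1, 2, and 4.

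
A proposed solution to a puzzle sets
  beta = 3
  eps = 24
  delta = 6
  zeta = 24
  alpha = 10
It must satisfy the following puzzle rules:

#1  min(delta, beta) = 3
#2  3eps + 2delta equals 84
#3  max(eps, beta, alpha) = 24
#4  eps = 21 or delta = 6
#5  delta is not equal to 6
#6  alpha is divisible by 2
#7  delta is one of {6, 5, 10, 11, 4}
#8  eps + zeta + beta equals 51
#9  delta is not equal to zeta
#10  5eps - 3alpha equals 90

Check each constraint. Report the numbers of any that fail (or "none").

The assignment fails constraint 5.

#1 min(6, 3) = 3  holds
#2 3eps + 2delta = 3(24) + 2(6) = 84  holds
#3 max(24, 3, 10) = 24  holds
#4 eps = 24 ≠ 21, but delta = 6 = 6 (second disjunct)  holds
#5 delta = 6, but 6 is required to differ  fails
#6 10 / 2 = 5, so 2 divides 10  holds
#7 delta = 6 is in {6, 5, 10, 11, 4}  holds
#8 eps + zeta + beta = 24 + 24 + 3 = 51  holds
#9 delta = 6, zeta = 24; distinct  holds
#10 5eps - 3alpha = 5(24) - 3(10) = 90  holds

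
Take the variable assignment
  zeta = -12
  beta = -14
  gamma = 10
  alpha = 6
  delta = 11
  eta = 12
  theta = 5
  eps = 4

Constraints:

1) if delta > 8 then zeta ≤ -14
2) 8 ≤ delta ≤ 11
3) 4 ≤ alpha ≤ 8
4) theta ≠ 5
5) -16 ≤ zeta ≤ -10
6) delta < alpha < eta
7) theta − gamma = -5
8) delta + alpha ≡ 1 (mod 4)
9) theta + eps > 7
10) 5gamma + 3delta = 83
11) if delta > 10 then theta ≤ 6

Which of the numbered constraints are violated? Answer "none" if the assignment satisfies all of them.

Constraints 1, 4, and 6 are violated.

1) delta = 11 > 8, so we need zeta ≤ -14; but zeta = -12 > -14 — does not hold.
2) delta = 11 lies in [8, 11] — holds.
3) alpha = 6 lies in [4, 8] — holds.
4) theta = 5, but 5 is required to differ — does not hold.
5) zeta = -12 lies in [-16, -10] — holds.
6) values 11, 6, 12; delta = 11 is not < alpha = 6 — does not hold.
7) theta − gamma = 5 − 10 = -5 — holds.
8) delta + alpha = 17; 17 mod 4 = 1 — holds.
9) theta + eps = 5 + 4 = 9; 9 > 7 — holds.
10) 5gamma + 3delta = 5(10) + 3(11) = 83 — holds.
11) delta = 11 > 10, so we need theta ≤ 6; theta = 5 ≤ 6 — holds.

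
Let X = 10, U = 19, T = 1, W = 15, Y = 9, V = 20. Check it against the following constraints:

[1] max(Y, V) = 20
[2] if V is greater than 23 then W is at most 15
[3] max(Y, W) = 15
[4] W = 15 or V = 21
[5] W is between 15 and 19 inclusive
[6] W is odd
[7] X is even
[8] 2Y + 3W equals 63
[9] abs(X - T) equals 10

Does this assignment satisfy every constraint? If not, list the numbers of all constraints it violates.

No — constraint 9 is not satisfied.

[1] max(9, 20) = 20 — holds.
[2] V = 20, not > 23; antecedent false, conditional vacuously true — holds.
[3] max(9, 15) = 15 — holds.
[4] W = 15 = 15 (first disjunct) — holds.
[5] W = 15 lies in [15, 19] — holds.
[6] W = 15 is odd — holds.
[7] X = 10 is even — holds.
[8] 2Y + 3W = 2(9) + 3(15) = 63 — holds.
[9] abs(10 - 1) = 9, not 10 — does not hold.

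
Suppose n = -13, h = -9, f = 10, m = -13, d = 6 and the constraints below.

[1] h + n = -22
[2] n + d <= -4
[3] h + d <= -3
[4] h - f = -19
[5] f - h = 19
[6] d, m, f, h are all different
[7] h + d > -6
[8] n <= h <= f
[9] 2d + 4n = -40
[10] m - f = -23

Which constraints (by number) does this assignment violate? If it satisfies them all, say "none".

The assignment satisfies every constraint.

[1] h + n = -9 + (-13) = -22  holds
[2] n + d = -13 + 6 = -7; -7 ≤ -4  holds
[3] h + d = -9 + 6 = -3; -3 ≤ -3  holds
[4] h - f = -9 - 10 = -19  holds
[5] f - h = 10 - (-9) = 19  holds
[6] values 6, -13, 10, -9 are pairwise distinct  holds
[7] h + d = -9 + 6 = -3; -3 > -6  holds
[8] values -13 <= -9 <= 10  holds
[9] 2d + 4n = 2(6) + 4(-13) = -40  holds
[10] m - f = -13 - 10 = -23  holds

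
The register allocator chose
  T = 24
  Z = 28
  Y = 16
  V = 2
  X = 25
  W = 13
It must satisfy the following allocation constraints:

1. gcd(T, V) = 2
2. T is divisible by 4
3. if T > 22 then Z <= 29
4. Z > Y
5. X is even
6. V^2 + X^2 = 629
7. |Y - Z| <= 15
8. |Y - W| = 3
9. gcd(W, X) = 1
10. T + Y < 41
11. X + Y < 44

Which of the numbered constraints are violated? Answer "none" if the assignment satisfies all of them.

1. gcd(24, 2) = 2 — holds.
2. 24 / 4 = 6, so 4 divides 24 — holds.
3. T = 24 > 22, so we need Z ≤ 29; Z = 28 ≤ 29 — holds.
4. Z = 28, Y = 16; 28 > 16 — holds.
5. X = 25 is odd — does not hold.
6. V^2 + X^2 = 2^2 + 25^2 = 4 + 625 = 629 — holds.
7. |16 - 28| = 12; 12 ≤ 15 — holds.
8. |16 - 13| = 3 — holds.
9. gcd(13, 25) = 1 — holds.
10. T + Y = 24 + 16 = 40; 40 < 41 — holds.
11. X + Y = 25 + 16 = 41; 41 < 44 — holds.

No — constraint 5 is not satisfied.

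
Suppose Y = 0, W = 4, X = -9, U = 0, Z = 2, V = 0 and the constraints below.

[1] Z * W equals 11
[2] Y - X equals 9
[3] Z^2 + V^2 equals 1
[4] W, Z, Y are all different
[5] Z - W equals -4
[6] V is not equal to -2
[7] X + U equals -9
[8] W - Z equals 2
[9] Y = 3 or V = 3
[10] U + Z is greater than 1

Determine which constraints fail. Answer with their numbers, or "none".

No — constraints 1, 3, 5, and 9 are not satisfied.

[1] Z * W = 2 * 4 = 8, not 11  FAIL
[2] Y - X = 0 - (-9) = 9  OK
[3] Z^2 + V^2 = 2^2 + 0^2 = 4 + 0 = 4, not 1  FAIL
[4] values 4, 2, 0 are pairwise distinct  OK
[5] Z - W = 2 - 4 = -2, not -4  FAIL
[6] V = 0, and 0 ≠ -2  OK
[7] X + U = -9 + 0 = -9  OK
[8] W - Z = 4 - 2 = 2  OK
[9] Y = 0 ≠ 3 and V = 0 ≠ 3; both disjuncts false  FAIL
[10] U + Z = 0 + 2 = 2; 2 > 1  OK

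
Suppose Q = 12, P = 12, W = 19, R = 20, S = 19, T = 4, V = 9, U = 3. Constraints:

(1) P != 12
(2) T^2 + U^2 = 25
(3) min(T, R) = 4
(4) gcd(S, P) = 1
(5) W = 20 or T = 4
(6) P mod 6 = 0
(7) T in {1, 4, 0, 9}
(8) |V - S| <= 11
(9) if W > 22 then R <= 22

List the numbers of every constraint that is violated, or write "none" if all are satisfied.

(1) P = 12, but 12 is required to differ  ✘
(2) T^2 + U^2 = 4^2 + 3^2 = 16 + 9 = 25  ✔
(3) min(4, 20) = 4  ✔
(4) gcd(19, 12) = 1  ✔
(5) W = 19 ≠ 20, but T = 4 = 4 (second disjunct)  ✔
(6) 12 mod 6 = 0  ✔
(7) T = 4 is in {1, 4, 0, 9}  ✔
(8) |9 - 19| = 10; 10 ≤ 11  ✔
(9) W = 19, not > 22; antecedent false, conditional vacuously true  ✔

The assignment fails constraint 1.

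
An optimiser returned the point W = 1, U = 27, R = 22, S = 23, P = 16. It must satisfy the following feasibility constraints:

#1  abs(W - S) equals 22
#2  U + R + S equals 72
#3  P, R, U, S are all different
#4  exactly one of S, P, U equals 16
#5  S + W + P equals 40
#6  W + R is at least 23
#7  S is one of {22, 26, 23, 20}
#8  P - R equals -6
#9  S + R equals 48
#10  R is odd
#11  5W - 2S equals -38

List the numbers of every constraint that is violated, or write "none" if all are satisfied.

#1 abs(1 - 23) = 22  OK
#2 U + R + S = 27 + 22 + 23 = 72  OK
#3 values 16, 22, 27, 23 are pairwise distinct  OK
#4 S=23, P=16, U=27; 1 of them equals 16  OK
#5 S + W + P = 23 + 1 + 16 = 40  OK
#6 W + R = 1 + 22 = 23; 23 ≥ 23  OK
#7 S = 23 is in {22, 26, 23, 20}  OK
#8 P - R = 16 - 22 = -6  OK
#9 S + R = 23 + 22 = 45, not 48  FAIL
#10 R = 22 is even  FAIL
#11 5W - 2S = 5(1) - 2(23) = -41, not -38  FAIL

The assignment fails constraints 9, 10, and 11.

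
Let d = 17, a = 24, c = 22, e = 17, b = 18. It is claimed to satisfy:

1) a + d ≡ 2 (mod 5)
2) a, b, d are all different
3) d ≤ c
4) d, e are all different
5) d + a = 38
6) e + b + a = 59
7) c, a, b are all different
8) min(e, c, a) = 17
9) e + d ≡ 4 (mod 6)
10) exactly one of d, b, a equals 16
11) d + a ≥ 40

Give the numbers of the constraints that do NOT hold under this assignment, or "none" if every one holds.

The assignment fails constraints 1, 4, 5, and 10.

1) a + d = 41; 41 mod 5 = 1, not 2 — violated.
2) values 24, 18, 17 are pairwise distinct — satisfied.
3) d = 17, c = 22; 17 ≤ 22 — satisfied.
4) d = e = 17, not all different — violated.
5) d + a = 17 + 24 = 41, not 38 — violated.
6) e + b + a = 17 + 18 + 24 = 59 — satisfied.
7) values 22, 24, 18 are pairwise distinct — satisfied.
8) min(17, 22, 24) = 17 — satisfied.
9) e + d = 34; 34 mod 6 = 4 — satisfied.
10) d=17, b=18, a=24; 0 of them equal 16, not exactly one — violated.
11) d + a = 17 + 24 = 41; 41 ≥ 40 — satisfied.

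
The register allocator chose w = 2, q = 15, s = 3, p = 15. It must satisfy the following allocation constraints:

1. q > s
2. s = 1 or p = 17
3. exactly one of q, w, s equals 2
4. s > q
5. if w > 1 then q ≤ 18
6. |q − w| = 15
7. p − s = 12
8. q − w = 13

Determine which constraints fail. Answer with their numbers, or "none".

Violated: 2, 4, and 6.

1. q = 15, s = 3; 15 > 3 — holds.
2. s = 3 ≠ 1 and p = 15 ≠ 17; both disjuncts false — fails.
3. q=15, w=2, s=3; 1 of them equals 2 — holds.
4. s = 3, q = 15; 3 ≤ 15 (want >) — fails.
5. w = 2 > 1, so we need q ≤ 18; q = 15 ≤ 18 — holds.
6. |15 − 2| = 13, not 15 — fails.
7. p − s = 15 − 3 = 12 — holds.
8. q − w = 15 − 2 = 13 — holds.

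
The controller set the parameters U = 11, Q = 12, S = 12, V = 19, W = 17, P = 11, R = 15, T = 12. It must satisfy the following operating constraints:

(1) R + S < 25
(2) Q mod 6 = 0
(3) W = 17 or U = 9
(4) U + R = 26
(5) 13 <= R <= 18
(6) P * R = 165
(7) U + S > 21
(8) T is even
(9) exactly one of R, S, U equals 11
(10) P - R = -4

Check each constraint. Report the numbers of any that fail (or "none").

(1) R + S = 15 + 12 = 27; 27 ≥ 25, bound 25 not met — fails.
(2) 12 mod 6 = 0 — holds.
(3) W = 17 = 17 (first disjunct) — holds.
(4) U + R = 11 + 15 = 26 — holds.
(5) R = 15 lies in [13, 18] — holds.
(6) P * R = 11 * 15 = 165 — holds.
(7) U + S = 11 + 12 = 23; 23 > 21 — holds.
(8) T = 12 is even — holds.
(9) R=15, S=12, U=11; 1 of them equals 11 — holds.
(10) P - R = 11 - 15 = -4 — holds.

No — constraint 1 is not satisfied.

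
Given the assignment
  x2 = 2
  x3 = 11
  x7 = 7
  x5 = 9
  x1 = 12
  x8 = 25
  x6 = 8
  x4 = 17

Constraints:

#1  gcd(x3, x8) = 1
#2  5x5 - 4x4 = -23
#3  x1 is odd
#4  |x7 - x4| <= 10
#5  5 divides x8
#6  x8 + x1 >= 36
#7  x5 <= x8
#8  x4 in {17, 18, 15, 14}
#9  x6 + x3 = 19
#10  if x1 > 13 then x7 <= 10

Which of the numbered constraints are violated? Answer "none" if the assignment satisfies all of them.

#1 gcd(11, 25) = 1  true
#2 5x5 - 4x4 = 5(9) - 4(17) = -23  true
#3 x1 = 12 is even  false
#4 |7 - 17| = 10; 10 ≤ 10  true
#5 25 / 5 = 5, so 5 divides 25  true
#6 x8 + x1 = 25 + 12 = 37; 37 ≥ 36  true
#7 x5 = 9, x8 = 25; 9 ≤ 25  true
#8 x4 = 17 is in {17, 18, 15, 14}  true
#9 x6 + x3 = 8 + 11 = 19  true
#10 x1 = 12, not > 13; antecedent false, conditional vacuously true  true

Violated: 3.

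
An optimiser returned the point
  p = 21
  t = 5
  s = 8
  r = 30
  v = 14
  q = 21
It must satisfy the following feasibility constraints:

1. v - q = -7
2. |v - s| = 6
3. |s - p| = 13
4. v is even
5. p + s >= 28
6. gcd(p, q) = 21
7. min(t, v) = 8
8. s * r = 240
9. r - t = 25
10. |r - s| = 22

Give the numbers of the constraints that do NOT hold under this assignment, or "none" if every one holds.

1. v - q = 14 - 21 = -7  ✓
2. |14 - 8| = 6  ✓
3. |8 - 21| = 13  ✓
4. v = 14 is even  ✓
5. p + s = 21 + 8 = 29; 29 ≥ 28  ✓
6. gcd(21, 21) = 21  ✓
7. min(5, 14) = 5, not 8  ✗
8. s * r = 8 * 30 = 240  ✓
9. r - t = 30 - 5 = 25  ✓
10. |30 - 8| = 22  ✓

Violated: 7.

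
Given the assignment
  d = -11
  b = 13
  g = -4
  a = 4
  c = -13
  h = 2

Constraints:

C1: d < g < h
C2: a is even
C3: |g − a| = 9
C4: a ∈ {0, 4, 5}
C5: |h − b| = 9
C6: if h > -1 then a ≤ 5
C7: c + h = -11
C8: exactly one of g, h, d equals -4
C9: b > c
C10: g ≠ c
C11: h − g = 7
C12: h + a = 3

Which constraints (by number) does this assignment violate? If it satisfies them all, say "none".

The assignment fails constraints 3, 5, 11, and 12.

C1: values -11 < -4 < 2 — satisfied.
C2: a = 4 is even — satisfied.
C3: |-4 − 4| = 8, not 9 — violated.
C4: a = 4 is in {0, 4, 5} — satisfied.
C5: |2 − 13| = 11, not 9 — violated.
C6: h = 2 > -1, so we need a ≤ 5; a = 4 ≤ 5 — satisfied.
C7: c + h = -13 + 2 = -11 — satisfied.
C8: g=-4, h=2, d=-11; 1 of them equals -4 — satisfied.
C9: b = 13, c = -13; 13 > -13 — satisfied.
C10: g = -4, c = -13; distinct — satisfied.
C11: h − g = 2 − (-4) = 6, not 7 — violated.
C12: h + a = 2 + 4 = 6, not 3 — violated.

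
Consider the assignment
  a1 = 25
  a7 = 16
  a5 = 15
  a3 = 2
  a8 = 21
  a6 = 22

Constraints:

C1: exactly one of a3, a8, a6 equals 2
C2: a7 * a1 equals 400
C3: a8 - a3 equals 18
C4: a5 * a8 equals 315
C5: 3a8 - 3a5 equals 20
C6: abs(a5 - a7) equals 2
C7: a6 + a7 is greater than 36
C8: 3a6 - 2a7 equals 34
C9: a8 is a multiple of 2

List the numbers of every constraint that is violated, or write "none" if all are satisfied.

Constraints 3, 5, 6, and 9 are violated.

C1: a3=2, a8=21, a6=22; 1 of them equals 2  OK
C2: a7 * a1 = 16 * 25 = 400  OK
C3: a8 - a3 = 21 - 2 = 19, not 18  FAIL
C4: a5 * a8 = 15 * 21 = 315  OK
C5: 3a8 - 3a5 = 3(21) - 3(15) = 18, not 20  FAIL
C6: abs(15 - 16) = 1, not 2  FAIL
C7: a6 + a7 = 22 + 16 = 38; 38 > 36  OK
C8: 3a6 - 2a7 = 3(22) - 2(16) = 34  OK
C9: 21 = 2*10 + 1, so 2 does not divide 21  FAIL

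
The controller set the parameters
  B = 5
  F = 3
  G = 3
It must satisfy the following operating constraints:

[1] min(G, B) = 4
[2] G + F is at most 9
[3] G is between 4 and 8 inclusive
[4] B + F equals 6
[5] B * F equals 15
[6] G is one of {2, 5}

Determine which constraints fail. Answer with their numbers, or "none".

No — constraints 1, 3, 4, 6 are not satisfied.

[1] min(3, 5) = 3, not 4  fails
[2] G + F = 3 + 3 = 6; 6 ≤ 9  holds
[3] G = 3 is outside [4, 8]  fails
[4] B + F = 5 + 3 = 8, not 6  fails
[5] B * F = 5 * 3 = 15  holds
[6] G = 3 is not in {2, 5}  fails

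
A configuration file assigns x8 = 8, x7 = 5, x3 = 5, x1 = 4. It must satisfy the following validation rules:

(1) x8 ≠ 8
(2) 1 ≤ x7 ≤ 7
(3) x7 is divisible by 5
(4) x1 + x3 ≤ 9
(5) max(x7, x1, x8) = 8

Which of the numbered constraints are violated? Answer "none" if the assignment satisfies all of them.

Constraint 1 is violated.

(1) x8 = 8, but 8 is required to differ — violated.
(2) x7 = 5 lies in [1, 7] — OK.
(3) 5 / 5 = 1, so 5 divides 5 — OK.
(4) x1 + x3 = 4 + 5 = 9; 9 ≤ 9 — OK.
(5) max(5, 4, 8) = 8 — OK.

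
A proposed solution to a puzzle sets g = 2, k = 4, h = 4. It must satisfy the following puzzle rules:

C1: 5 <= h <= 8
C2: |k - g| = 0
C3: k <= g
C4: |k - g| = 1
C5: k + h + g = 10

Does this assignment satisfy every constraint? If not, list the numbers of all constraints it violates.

C1: h = 4 is outside [5, 8] — fails.
C2: |4 - 2| = 2, not 0 — fails.
C3: k = 4, g = 2; 4 > 2 (want ≤) — fails.
C4: |4 - 2| = 2, not 1 — fails.
C5: k + h + g = 4 + 4 + 2 = 10 — holds.

No — constraints 1, 2, 3, 4 are not satisfied.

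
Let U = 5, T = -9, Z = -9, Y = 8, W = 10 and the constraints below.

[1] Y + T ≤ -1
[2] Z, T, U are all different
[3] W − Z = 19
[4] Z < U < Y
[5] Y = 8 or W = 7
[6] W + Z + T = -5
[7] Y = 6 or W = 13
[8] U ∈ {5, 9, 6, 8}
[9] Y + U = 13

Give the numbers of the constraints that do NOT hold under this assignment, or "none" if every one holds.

Violated: 2, 6, 7.

[1] Y + T = 8 + (-9) = -1; -1 ≤ -1 — holds.
[2] Z = T = -9, not all different — does not hold.
[3] W − Z = 10 − (-9) = 19 — holds.
[4] values -9 < 5 < 8 — holds.
[5] Y = 8 = 8 (first disjunct) — holds.
[6] W + Z + T = 10 + (-9) + (-9) = -8, not -5 — does not hold.
[7] Y = 8 ≠ 6 and W = 10 ≠ 13; both disjuncts false — does not hold.
[8] U = 5 is in {5, 9, 6, 8} — holds.
[9] Y + U = 8 + 5 = 13 — holds.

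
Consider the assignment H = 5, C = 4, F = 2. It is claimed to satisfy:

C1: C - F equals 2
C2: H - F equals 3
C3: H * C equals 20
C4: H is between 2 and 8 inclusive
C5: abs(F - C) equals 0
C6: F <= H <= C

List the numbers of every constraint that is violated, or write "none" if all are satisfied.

Violated: 5 and 6.

C1: C - F = 4 - 2 = 2  yes
C2: H - F = 5 - 2 = 3  yes
C3: H * C = 5 * 4 = 20  yes
C4: H = 5 lies in [2, 8]  yes
C5: abs(2 - 4) = 2, not 0  no
C6: values 2, 5, 4; H = 5 is not <= C = 4  no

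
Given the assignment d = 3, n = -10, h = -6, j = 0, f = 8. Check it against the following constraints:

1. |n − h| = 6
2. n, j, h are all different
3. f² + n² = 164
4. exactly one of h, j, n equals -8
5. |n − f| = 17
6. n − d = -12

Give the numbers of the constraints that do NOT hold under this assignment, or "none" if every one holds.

1. |-10 − (-6)| = 4, not 6 — fails.
2. values -10, 0, -6 are pairwise distinct — holds.
3. f² + n² = 8² + (-10)² = 64 + 100 = 164 — holds.
4. h=-6, j=0, n=-10; 0 of them equal -8, not exactly one — fails.
5. |-10 − 8| = 18, not 17 — fails.
6. n − d = -10 − 3 = -13, not -12 — fails.

Constraints 1, 4, 5, and 6 are violated.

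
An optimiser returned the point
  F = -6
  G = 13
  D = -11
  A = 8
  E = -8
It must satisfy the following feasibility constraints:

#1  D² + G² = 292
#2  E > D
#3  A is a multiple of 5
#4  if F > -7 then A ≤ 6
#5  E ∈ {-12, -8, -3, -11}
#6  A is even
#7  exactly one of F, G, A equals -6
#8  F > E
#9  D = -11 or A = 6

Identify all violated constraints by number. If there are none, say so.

#1 D² + G² = (-11)² + 13² = 121 + 169 = 290, not 292  no
#2 E = -8, D = -11; -8 > -11  yes
#3 8 = 5×1 + 3, so 5 does not divide 8  no
#4 F = -6 > -7, so we need A ≤ 6; but A = 8 > 6  no
#5 E = -8 is in {-12, -8, -3, -11}  yes
#6 A = 8 is even  yes
#7 F=-6, G=13, A=8; 1 of them equals -6  yes
#8 F = -6, E = -8; -6 > -8  yes
#9 D = -11 = -11 (first disjunct)  yes

Violated: 1, 3, 4.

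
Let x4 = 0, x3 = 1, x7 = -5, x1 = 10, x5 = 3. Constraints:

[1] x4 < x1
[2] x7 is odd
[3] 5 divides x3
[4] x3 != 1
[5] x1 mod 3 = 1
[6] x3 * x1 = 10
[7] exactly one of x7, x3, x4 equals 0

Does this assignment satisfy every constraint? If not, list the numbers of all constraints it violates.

[1] x4 = 0, x1 = 10; 0 < 10  ✔
[2] x7 = -5 is odd  ✔
[3] 1 = 5*0 + 1, so 5 does not divide 1  ✘
[4] x3 = 1, but 1 is required to differ  ✘
[5] 10 mod 3 = 1  ✔
[6] x3 * x1 = 1 * 10 = 10  ✔
[7] x7=-5, x3=1, x4=0; 1 of them equals 0  ✔

Violated: 3 and 4.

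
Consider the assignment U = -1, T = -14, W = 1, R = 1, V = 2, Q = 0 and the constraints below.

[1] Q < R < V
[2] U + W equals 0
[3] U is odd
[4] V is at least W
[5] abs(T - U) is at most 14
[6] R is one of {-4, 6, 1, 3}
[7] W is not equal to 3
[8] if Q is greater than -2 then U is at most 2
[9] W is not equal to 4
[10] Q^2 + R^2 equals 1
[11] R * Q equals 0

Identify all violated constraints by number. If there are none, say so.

The assignment satisfies every constraint.

[1] values 0 < 1 < 2 — OK.
[2] U + W = -1 + 1 = 0 — OK.
[3] U = -1 is odd — OK.
[4] V = 2, W = 1; 2 ≥ 1 — OK.
[5] abs(-14 - (-1)) = 13; 13 ≤ 14 — OK.
[6] R = 1 is in {-4, 6, 1, 3} — OK.
[7] W = 1, and 1 ≠ 3 — OK.
[8] Q = 0 > -2, so we need U ≤ 2; U = -1 ≤ 2 — OK.
[9] W = 1, and 1 ≠ 4 — OK.
[10] Q^2 + R^2 = 0^2 + 1^2 = 0 + 1 = 1 — OK.
[11] R * Q = 1 * 0 = 0 — OK.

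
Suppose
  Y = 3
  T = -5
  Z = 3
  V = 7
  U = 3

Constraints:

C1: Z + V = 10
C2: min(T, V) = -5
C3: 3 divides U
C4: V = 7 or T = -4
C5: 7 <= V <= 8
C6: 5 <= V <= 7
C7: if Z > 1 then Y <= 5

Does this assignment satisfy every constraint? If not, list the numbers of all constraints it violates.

C1: Z + V = 3 + 7 = 10 — OK.
C2: min(-5, 7) = -5 — OK.
C3: 3 / 3 = 1, so 3 divides 3 — OK.
C4: V = 7 = 7 (first disjunct) — OK.
C5: V = 7 lies in [7, 8] — OK.
C6: V = 7 lies in [5, 7] — OK.
C7: Z = 3 > 1, so we need Y ≤ 5; Y = 3 ≤ 5 — OK.

None — every constraint holds.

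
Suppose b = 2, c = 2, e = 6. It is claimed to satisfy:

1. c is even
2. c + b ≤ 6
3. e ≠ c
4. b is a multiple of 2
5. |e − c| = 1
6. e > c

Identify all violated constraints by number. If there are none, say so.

1. c = 2 is even — satisfied.
2. c + b = 2 + 2 = 4; 4 ≤ 6 — satisfied.
3. e = 6, c = 2; distinct — satisfied.
4. 2 / 2 = 1, so 2 divides 2 — satisfied.
5. |6 − 2| = 4, not 1 — violated.
6. e = 6, c = 2; 6 > 2 — satisfied.

Constraint 5 is violated.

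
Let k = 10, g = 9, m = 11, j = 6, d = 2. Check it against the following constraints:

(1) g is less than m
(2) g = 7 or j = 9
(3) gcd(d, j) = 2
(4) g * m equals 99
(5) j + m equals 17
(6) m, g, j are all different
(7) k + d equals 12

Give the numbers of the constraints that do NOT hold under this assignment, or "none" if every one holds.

Constraint 2 is violated.

(1) g = 9, m = 11; 9 < 11 — OK.
(2) g = 9 ≠ 7 and j = 6 ≠ 9; both disjuncts false — violated.
(3) gcd(2, 6) = 2 — OK.
(4) g * m = 9 * 11 = 99 — OK.
(5) j + m = 6 + 11 = 17 — OK.
(6) values 11, 9, 6 are pairwise distinct — OK.
(7) k + d = 10 + 2 = 12 — OK.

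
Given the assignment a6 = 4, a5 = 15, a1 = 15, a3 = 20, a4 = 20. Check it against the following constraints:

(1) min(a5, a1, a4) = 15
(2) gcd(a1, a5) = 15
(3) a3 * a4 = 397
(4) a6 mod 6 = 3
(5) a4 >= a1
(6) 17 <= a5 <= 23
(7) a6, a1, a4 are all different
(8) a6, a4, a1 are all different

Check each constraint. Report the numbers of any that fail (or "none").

(1) min(15, 15, 20) = 15  ✔
(2) gcd(15, 15) = 15  ✔
(3) a3 * a4 = 20 * 20 = 400, not 397  ✘
(4) 4 mod 6 = 4, not 3  ✘
(5) a4 = 20, a1 = 15; 20 ≥ 15  ✔
(6) a5 = 15 is outside [17, 23]  ✘
(7) values 4, 15, 20 are pairwise distinct  ✔
(8) values 4, 20, 15 are pairwise distinct  ✔

No — constraints 3, 4, 6 are not satisfied.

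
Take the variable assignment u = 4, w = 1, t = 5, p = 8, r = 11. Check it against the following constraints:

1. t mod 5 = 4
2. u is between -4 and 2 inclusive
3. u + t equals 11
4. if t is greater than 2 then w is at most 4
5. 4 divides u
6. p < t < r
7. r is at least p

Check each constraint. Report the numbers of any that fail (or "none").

1. 5 mod 5 = 0, not 4 — violated.
2. u = 4 is outside [-4, 2] — violated.
3. u + t = 4 + 5 = 9, not 11 — violated.
4. t = 5 > 2, so we need w ≤ 4; w = 1 ≤ 4 — OK.
5. 4 / 4 = 1, so 4 divides 4 — OK.
6. values 8, 5, 11; p = 8 is not < t = 5 — violated.
7. r = 11, p = 8; 11 ≥ 8 — OK.

No — constraints 1, 2, 3, and 6 are not satisfied.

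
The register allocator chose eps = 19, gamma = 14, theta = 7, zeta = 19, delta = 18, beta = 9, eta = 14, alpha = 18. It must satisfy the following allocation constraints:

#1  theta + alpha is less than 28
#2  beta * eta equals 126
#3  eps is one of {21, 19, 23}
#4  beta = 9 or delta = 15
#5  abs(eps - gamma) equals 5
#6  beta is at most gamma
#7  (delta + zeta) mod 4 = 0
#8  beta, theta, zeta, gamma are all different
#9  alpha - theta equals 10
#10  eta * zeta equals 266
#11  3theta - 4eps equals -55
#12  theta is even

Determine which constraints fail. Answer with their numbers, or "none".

Constraints 7, 9, and 12 are violated.

#1 theta + alpha = 7 + 18 = 25; 25 < 28  ✓
#2 beta * eta = 9 * 14 = 126  ✓
#3 eps = 19 is in {21, 19, 23}  ✓
#4 beta = 9 = 9 (first disjunct)  ✓
#5 abs(19 - 14) = 5  ✓
#6 beta = 9, gamma = 14; 9 ≤ 14  ✓
#7 delta + zeta = 37; 37 mod 4 = 1, not 0  ✗
#8 values 9, 7, 19, 14 are pairwise distinct  ✓
#9 alpha - theta = 18 - 7 = 11, not 10  ✗
#10 eta * zeta = 14 * 19 = 266  ✓
#11 3theta - 4eps = 3(7) - 4(19) = -55  ✓
#12 theta = 7 is odd  ✗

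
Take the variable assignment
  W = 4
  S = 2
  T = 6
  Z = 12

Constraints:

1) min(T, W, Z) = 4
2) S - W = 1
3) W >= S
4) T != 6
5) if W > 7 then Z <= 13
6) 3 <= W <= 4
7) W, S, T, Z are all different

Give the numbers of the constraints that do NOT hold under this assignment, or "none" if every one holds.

1) min(6, 4, 12) = 4 — OK.
2) S - W = 2 - 4 = -2, not 1 — violated.
3) W = 4, S = 2; 4 ≥ 2 — OK.
4) T = 6, but 6 is required to differ — violated.
5) W = 4, not > 7; antecedent false, conditional vacuously true — OK.
6) W = 4 lies in [3, 4] — OK.
7) values 4, 2, 6, 12 are pairwise distinct — OK.

Constraints 2 and 4 are violated.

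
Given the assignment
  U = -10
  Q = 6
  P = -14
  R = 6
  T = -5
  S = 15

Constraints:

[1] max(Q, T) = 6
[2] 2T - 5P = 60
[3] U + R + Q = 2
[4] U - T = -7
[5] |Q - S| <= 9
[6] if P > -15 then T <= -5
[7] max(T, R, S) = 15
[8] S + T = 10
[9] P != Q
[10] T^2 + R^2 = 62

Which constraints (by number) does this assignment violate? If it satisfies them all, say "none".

[1] max(6, -5) = 6  OK
[2] 2T - 5P = 2(-5) - 5(-14) = 60  OK
[3] U + R + Q = -10 + 6 + 6 = 2  OK
[4] U - T = -10 - (-5) = -5, not -7  FAIL
[5] |6 - 15| = 9; 9 ≤ 9  OK
[6] P = -14 > -15, so we need T ≤ -5; T = -5 ≤ -5  OK
[7] max(-5, 6, 15) = 15  OK
[8] S + T = 15 + (-5) = 10  OK
[9] P = -14, Q = 6; distinct  OK
[10] T^2 + R^2 = (-5)^2 + 6^2 = 25 + 36 = 61, not 62  FAIL

Constraints 4 and 10 do not hold.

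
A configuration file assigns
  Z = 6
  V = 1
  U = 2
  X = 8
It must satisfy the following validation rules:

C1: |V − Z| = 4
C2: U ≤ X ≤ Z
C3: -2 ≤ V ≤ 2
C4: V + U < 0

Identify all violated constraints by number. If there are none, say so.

C1: |1 − 6| = 5, not 4  FAIL
C2: values 2, 8, 6; X = 8 is not ≤ Z = 6  FAIL
C3: V = 1 lies in [-2, 2]  OK
C4: V + U = 1 + 2 = 3; 3 ≥ 0, bound 0 not met  FAIL

Constraints 1, 2, 4 do not hold.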